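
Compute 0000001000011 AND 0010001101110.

AND: 1 only when both bits are 1
  0000001000011
& 0010001101110
---------------
  0000001000010
Decimal: 67 & 1134 = 66



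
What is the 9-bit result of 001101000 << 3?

Original: 001101000 (decimal 104)
Shift left by 3 positions
Append 3 zeros on the right and drop the 3 high bits that overflow the 9-bit width
Result: 101000000 (decimal 320)
Equivalent: 104 << 3 = 104 × 2^3 = 832, truncated to 9 bits = 320



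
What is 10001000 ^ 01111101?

XOR: 1 when bits differ
  10001000
^ 01111101
----------
  11110101
Decimal: 136 ^ 125 = 245



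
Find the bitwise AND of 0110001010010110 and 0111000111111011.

AND: 1 only when both bits are 1
  0110001010010110
& 0111000111111011
------------------
  0110000010010010
Decimal: 25238 & 29179 = 24722



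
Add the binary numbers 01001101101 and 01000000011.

Add column by column from the right: bit + bit + carry-in; write the sum mod 2, carry 1 when the sum is 2 or 3.
carry:  10000011110
        01001101101
+       01000000011
-------------------
       010001110000
(the carry out of the leftmost column, 0, becomes the leading bit)
Decimal check:
  01001101101 = 512 + 64 + 32 + 8 + 4 + 1 = 621
  01000000011 = 512 + 2 + 1 = 515
  621 + 515 = 1136, and 010001110000 = 1024 + 64 + 32 + 16 = 1136 ✓



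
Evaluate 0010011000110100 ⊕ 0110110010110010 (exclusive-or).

XOR: 1 when bits differ
  0010011000110100
^ 0110110010110010
------------------
  0100101010000110
Decimal: 9780 ^ 27826 = 19078



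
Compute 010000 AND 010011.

AND: 1 only when both bits are 1
  010000
& 010011
--------
  010000
Decimal: 16 & 19 = 16



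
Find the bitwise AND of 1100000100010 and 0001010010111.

AND: 1 only when both bits are 1
  1100000100010
& 0001010010111
---------------
  0000000000010
Decimal: 6178 & 663 = 2



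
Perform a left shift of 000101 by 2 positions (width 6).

Original: 000101 (decimal 5)
Shift left by 2 positions
Append 2 zeros on the right
Result: 010100 (decimal 20)
Equivalent: 5 << 2 = 5 × 2^2 = 20



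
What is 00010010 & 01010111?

AND: 1 only when both bits are 1
  00010010
& 01010111
----------
  00010010
Decimal: 18 & 87 = 18



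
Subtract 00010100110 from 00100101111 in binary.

Method 1 - Direct subtraction (column by column from the right: bit − bit − borrow-in; if negative, add 2 and borrow 1 from the next column):
borrow: 00100000000
        00100101111
-       00010100110
-------------------
        00010001001

Method 2 - Add two's complement:
Two's complement of 00010100110: invert → 11101011001, add 1 → 11101011010
  00100101111
+ 11101011010
-------------
 100010001001  (end carry out of the top bit = 1)
Discarding the end carry: 00010001001
Decimal check:
  00100101111 = 256 + 32 + 8 + 4 + 2 + 1 = 303
  00010100110 = 128 + 32 + 4 + 2 = 166
  303 - 166 = 137, and 00010001001 = 128 + 8 + 1 = 137 ✓



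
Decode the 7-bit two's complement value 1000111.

Binary: 1000111
Sign bit: 1 (negative)
Invert: 0111000
Add 1:  0111001
Magnitude: 0111001 = 32 + 16 + 8 + 1 = 57
Value: -57



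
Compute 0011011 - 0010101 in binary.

Method 1 - Direct subtraction (column by column from the right: bit − bit − borrow-in; if negative, add 2 and borrow 1 from the next column):
borrow: 0001000
        0011011
-       0010101
---------------
        0000110

Method 2 - Add two's complement:
Two's complement of 0010101: invert → 1101010, add 1 → 1101011
  0011011
+ 1101011
---------
 10000110  (end carry out of the top bit = 1)
Discarding the end carry: 0000110
Decimal check:
  0011011 = 16 + 8 + 2 + 1 = 27
  0010101 = 16 + 4 + 1 = 21
  27 - 21 = 6, and 0000110 = 4 + 2 = 6 ✓



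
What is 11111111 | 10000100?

OR: 1 when either bit is 1
  11111111
| 10000100
----------
  11111111
Decimal: 255 | 132 = 255



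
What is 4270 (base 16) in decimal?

Expand by place value (powers of 16):
4270 = 4 × 16^3 + 2 × 16^2 + 7 × 16^1 + 0 × 16^0
= 4 × 4096 + 2 × 256 + 7 × 16 + 0 × 1
= 16384 + 512 + 112 + 0
= 17008



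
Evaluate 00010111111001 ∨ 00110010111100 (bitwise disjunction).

OR: 1 when either bit is 1
  00010111111001
| 00110010111100
----------------
  00110111111101
Decimal: 1529 | 3260 = 3581



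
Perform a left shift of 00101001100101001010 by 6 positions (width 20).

Original: 00101001100101001010 (decimal 170314)
Shift left by 6 positions
Append 6 zeros on the right and drop the 6 high bits that overflow the 20-bit width
Result: 01100101001010000000 (decimal 414336)
Equivalent: 170314 << 6 = 170314 × 2^6 = 10900096, truncated to 20 bits = 414336



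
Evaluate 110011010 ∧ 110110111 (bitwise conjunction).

AND: 1 only when both bits are 1
  110011010
& 110110111
-----------
  110010010
Decimal: 410 & 439 = 402



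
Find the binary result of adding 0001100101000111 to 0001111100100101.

Add column by column from the right: bit + bit + carry-in; write the sum mod 2, carry 1 when the sum is 2 or 3.
carry:  0011111000001110
        0001100101000111
+       0001111100100101
------------------------
       00011100001101100
(the carry out of the leftmost column, 0, becomes the leading bit)
Decimal check:
  0001100101000111 = 4096 + 2048 + 256 + 64 + 4 + 2 + 1 = 6471
  0001111100100101 = 4096 + 2048 + 1024 + 512 + 256 + 32 + 4 + 1 = 7973
  6471 + 7973 = 14444, and 00011100001101100 = 8192 + 4096 + 2048 + 64 + 32 + 8 + 4 = 14444 ✓



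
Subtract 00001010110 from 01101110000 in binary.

Method 1 - Direct subtraction (column by column from the right: bit − bit − borrow-in; if negative, add 2 and borrow 1 from the next column):
borrow: 00000111100
        01101110000
-       00001010110
-------------------
        01100011010

Method 2 - Add two's complement:
Two's complement of 00001010110: invert → 11110101001, add 1 → 11110101010
  01101110000
+ 11110101010
-------------
 101100011010  (end carry out of the top bit = 1)
Discarding the end carry: 01100011010
Decimal check:
  01101110000 = 512 + 256 + 64 + 32 + 16 = 880
  00001010110 = 64 + 16 + 4 + 2 = 86
  880 - 86 = 794, and 01100011010 = 512 + 256 + 16 + 8 + 2 = 794 ✓



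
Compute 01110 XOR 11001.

XOR: 1 when bits differ
  01110
^ 11001
-------
  10111
Decimal: 14 ^ 25 = 23



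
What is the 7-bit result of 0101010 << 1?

Original: 0101010 (decimal 42)
Shift left by 1 position
Append 1 zero on the right
Result: 1010100 (decimal 84)
Equivalent: 42 << 1 = 42 × 2^1 = 84



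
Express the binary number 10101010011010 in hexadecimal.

Group into 4-bit nibbles from right:
  0010 = 2
  1010 = A
  1001 = 9
  1010 = A
Result: 2A9A



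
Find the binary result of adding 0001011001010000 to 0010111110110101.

Add column by column from the right: bit + bit + carry-in; write the sum mod 2, carry 1 when the sum is 2 or 3.
carry:  0111111111100000
        0001011001010000
+       0010111110110101
------------------------
       00100011000000101
(the carry out of the leftmost column, 0, becomes the leading bit)
Decimal check:
  0001011001010000 = 4096 + 1024 + 512 + 64 + 16 = 5712
  0010111110110101 = 8192 + 2048 + 1024 + 512 + 256 + 128 + 32 + 16 + 4 + 1 = 12213
  5712 + 12213 = 17925, and 00100011000000101 = 16384 + 1024 + 512 + 4 + 1 = 17925 ✓



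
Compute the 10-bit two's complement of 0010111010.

Original: 0010111010
Step 1 - Invert all bits: 1101000101
Step 2 - Add 1: 1101000110
Verification: 0010111010 + 1101000110 = 10000000000; discarding the end carry (carry out of the top bit) leaves the 10-bit value 0000000000, as required for x + (-x)



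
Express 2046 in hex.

Using repeated division by 16 (digits 10–15 are A–F):
2046 ÷ 16 = 127 remainder 14 (E)
127 ÷ 16 = 7 remainder 15 (F)
7 ÷ 16 = 0 remainder 7
Reading remainders bottom to top: 7FE



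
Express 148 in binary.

Using repeated division by 2:
148 ÷ 2 = 74 remainder 0
74 ÷ 2 = 37 remainder 0
37 ÷ 2 = 18 remainder 1
18 ÷ 2 = 9 remainder 0
9 ÷ 2 = 4 remainder 1
4 ÷ 2 = 2 remainder 0
2 ÷ 2 = 1 remainder 0
1 ÷ 2 = 0 remainder 1
Reading remainders bottom to top: 10010100



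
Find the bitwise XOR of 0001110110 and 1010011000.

XOR: 1 when bits differ
  0001110110
^ 1010011000
------------
  1011101110
Decimal: 118 ^ 664 = 750



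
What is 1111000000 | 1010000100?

OR: 1 when either bit is 1
  1111000000
| 1010000100
------------
  1111000100
Decimal: 960 | 644 = 964



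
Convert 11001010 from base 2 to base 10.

Sum of powers of 2 for each 1-bit:
2^1 + 2^3 + 2^6 + 2^7
= 2 + 8 + 64 + 128
= 202



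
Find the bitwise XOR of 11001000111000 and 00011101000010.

XOR: 1 when bits differ
  11001000111000
^ 00011101000010
----------------
  11010101111010
Decimal: 12856 ^ 1858 = 13690



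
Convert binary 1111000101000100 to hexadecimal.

Group into 4-bit nibbles from right:
  1111 = F
  0001 = 1
  0100 = 4
  0100 = 4
Result: F144



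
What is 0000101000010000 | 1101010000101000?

OR: 1 when either bit is 1
  0000101000010000
| 1101010000101000
------------------
  1101111000111000
Decimal: 2576 | 54312 = 56888



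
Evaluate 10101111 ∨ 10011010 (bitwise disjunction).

OR: 1 when either bit is 1
  10101111
| 10011010
----------
  10111111
Decimal: 175 | 154 = 191



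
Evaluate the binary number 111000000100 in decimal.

Sum of powers of 2 for each 1-bit:
2^2 + 2^9 + 2^10 + 2^11
= 4 + 512 + 1024 + 2048
= 3588



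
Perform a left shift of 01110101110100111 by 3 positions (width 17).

Original: 01110101110100111 (decimal 60327)
Shift left by 3 positions
Append 3 zeros on the right and drop the 3 high bits that overflow the 17-bit width
Result: 10101110100111000 (decimal 89400)
Equivalent: 60327 << 3 = 60327 × 2^3 = 482616, truncated to 17 bits = 89400



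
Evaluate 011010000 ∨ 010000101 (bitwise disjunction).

OR: 1 when either bit is 1
  011010000
| 010000101
-----------
  011010101
Decimal: 208 | 133 = 213



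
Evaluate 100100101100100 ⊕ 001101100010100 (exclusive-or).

XOR: 1 when bits differ
  100100101100100
^ 001101100010100
-----------------
  101001001110000
Decimal: 18788 ^ 6932 = 21104



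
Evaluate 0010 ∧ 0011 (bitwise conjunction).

AND: 1 only when both bits are 1
  0010
& 0011
------
  0010
Decimal: 2 & 3 = 2



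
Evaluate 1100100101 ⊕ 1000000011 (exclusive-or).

XOR: 1 when bits differ
  1100100101
^ 1000000011
------------
  0100100110
Decimal: 805 ^ 515 = 294



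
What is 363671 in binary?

Using repeated division by 2:
363671 ÷ 2 = 181835 remainder 1
181835 ÷ 2 = 90917 remainder 1
90917 ÷ 2 = 45458 remainder 1
45458 ÷ 2 = 22729 remainder 0
22729 ÷ 2 = 11364 remainder 1
11364 ÷ 2 = 5682 remainder 0
5682 ÷ 2 = 2841 remainder 0
2841 ÷ 2 = 1420 remainder 1
1420 ÷ 2 = 710 remainder 0
710 ÷ 2 = 355 remainder 0
355 ÷ 2 = 177 remainder 1
177 ÷ 2 = 88 remainder 1
88 ÷ 2 = 44 remainder 0
44 ÷ 2 = 22 remainder 0
22 ÷ 2 = 11 remainder 0
11 ÷ 2 = 5 remainder 1
5 ÷ 2 = 2 remainder 1
2 ÷ 2 = 1 remainder 0
1 ÷ 2 = 0 remainder 1
Reading remainders bottom to top: 1011000110010010111



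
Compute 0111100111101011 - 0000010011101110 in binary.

Method 1 - Direct subtraction (column by column from the right: bit − bit − borrow-in; if negative, add 2 and borrow 1 from the next column):
borrow: 0000100111111000
        0111100111101011
-       0000010011101110
------------------------
        0111010011111101

Method 2 - Add two's complement:
Two's complement of 0000010011101110: invert → 1111101100010001, add 1 → 1111101100010010
  0111100111101011
+ 1111101100010010
------------------
 10111010011111101  (end carry out of the top bit = 1)
Discarding the end carry: 0111010011111101
Decimal check:
  0111100111101011 = 16384 + 8192 + 4096 + 2048 + 256 + 128 + 64 + 32 + 8 + 2 + 1 = 31211
  0000010011101110 = 1024 + 128 + 64 + 32 + 8 + 4 + 2 = 1262
  31211 - 1262 = 29949, and 0111010011111101 = 16384 + 8192 + 4096 + 1024 + 128 + 64 + 32 + 16 + 8 + 4 + 1 = 29949 ✓



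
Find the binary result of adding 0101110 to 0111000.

Add column by column from the right: bit + bit + carry-in; write the sum mod 2, carry 1 when the sum is 2 or 3.
carry:  1110000
        0101110
+       0111000
---------------
       01100110
(the carry out of the leftmost column, 0, becomes the leading bit)
Decimal check:
  0101110 = 32 + 8 + 4 + 2 = 46
  0111000 = 32 + 16 + 8 = 56
  46 + 56 = 102, and 01100110 = 64 + 32 + 4 + 2 = 102 ✓



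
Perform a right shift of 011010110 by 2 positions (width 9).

Original: 011010110 (decimal 214)
Shift right by 2 positions
Drop the 2 low bits; fill with zeros on the left
Result: 000110101 (decimal 53)
Equivalent: 214 >> 2 = 214 ÷ 2^2 = 53



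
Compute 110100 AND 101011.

AND: 1 only when both bits are 1
  110100
& 101011
--------
  100000
Decimal: 52 & 43 = 32



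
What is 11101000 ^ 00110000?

XOR: 1 when bits differ
  11101000
^ 00110000
----------
  11011000
Decimal: 232 ^ 48 = 216



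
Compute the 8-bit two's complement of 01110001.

Original: 01110001
Step 1 - Invert all bits: 10001110
Step 2 - Add 1: 10001111
Verification: 01110001 + 10001111 = 100000000; discarding the end carry (carry out of the top bit) leaves the 8-bit value 00000000, as required for x + (-x)



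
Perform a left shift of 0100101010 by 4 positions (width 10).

Original: 0100101010 (decimal 298)
Shift left by 4 positions
Append 4 zeros on the right and drop the 4 high bits that overflow the 10-bit width
Result: 1010100000 (decimal 672)
Equivalent: 298 << 4 = 298 × 2^4 = 4768, truncated to 10 bits = 672



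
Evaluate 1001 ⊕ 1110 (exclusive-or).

XOR: 1 when bits differ
  1001
^ 1110
------
  0111
Decimal: 9 ^ 14 = 7



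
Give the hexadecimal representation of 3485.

Using repeated division by 16 (digits 10–15 are A–F):
3485 ÷ 16 = 217 remainder 13 (D)
217 ÷ 16 = 13 remainder 9
13 ÷ 16 = 0 remainder 13 (D)
Reading remainders bottom to top: D9D



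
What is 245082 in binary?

Using repeated division by 2:
245082 ÷ 2 = 122541 remainder 0
122541 ÷ 2 = 61270 remainder 1
61270 ÷ 2 = 30635 remainder 0
30635 ÷ 2 = 15317 remainder 1
15317 ÷ 2 = 7658 remainder 1
7658 ÷ 2 = 3829 remainder 0
3829 ÷ 2 = 1914 remainder 1
1914 ÷ 2 = 957 remainder 0
957 ÷ 2 = 478 remainder 1
478 ÷ 2 = 239 remainder 0
239 ÷ 2 = 119 remainder 1
119 ÷ 2 = 59 remainder 1
59 ÷ 2 = 29 remainder 1
29 ÷ 2 = 14 remainder 1
14 ÷ 2 = 7 remainder 0
7 ÷ 2 = 3 remainder 1
3 ÷ 2 = 1 remainder 1
1 ÷ 2 = 0 remainder 1
Reading remainders bottom to top: 111011110101011010



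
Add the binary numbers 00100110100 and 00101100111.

Add column by column from the right: bit + bit + carry-in; write the sum mod 2, carry 1 when the sum is 2 or 3.
carry:  01011001000
        00100110100
+       00101100111
-------------------
       001010011011
(the carry out of the leftmost column, 0, becomes the leading bit)
Decimal check:
  00100110100 = 256 + 32 + 16 + 4 = 308
  00101100111 = 256 + 64 + 32 + 4 + 2 + 1 = 359
  308 + 359 = 667, and 001010011011 = 512 + 128 + 16 + 8 + 2 + 1 = 667 ✓



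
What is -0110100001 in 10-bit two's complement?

Original: 0110100001
Step 1 - Invert all bits: 1001011110
Step 2 - Add 1: 1001011111
Verification: 0110100001 + 1001011111 = 10000000000; discarding the end carry (carry out of the top bit) leaves the 10-bit value 0000000000, as required for x + (-x)



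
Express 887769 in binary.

Using repeated division by 2:
887769 ÷ 2 = 443884 remainder 1
443884 ÷ 2 = 221942 remainder 0
221942 ÷ 2 = 110971 remainder 0
110971 ÷ 2 = 55485 remainder 1
55485 ÷ 2 = 27742 remainder 1
27742 ÷ 2 = 13871 remainder 0
13871 ÷ 2 = 6935 remainder 1
6935 ÷ 2 = 3467 remainder 1
3467 ÷ 2 = 1733 remainder 1
1733 ÷ 2 = 866 remainder 1
866 ÷ 2 = 433 remainder 0
433 ÷ 2 = 216 remainder 1
216 ÷ 2 = 108 remainder 0
108 ÷ 2 = 54 remainder 0
54 ÷ 2 = 27 remainder 0
27 ÷ 2 = 13 remainder 1
13 ÷ 2 = 6 remainder 1
6 ÷ 2 = 3 remainder 0
3 ÷ 2 = 1 remainder 1
1 ÷ 2 = 0 remainder 1
Reading remainders bottom to top: 11011000101111011001



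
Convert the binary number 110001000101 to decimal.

Sum of powers of 2 for each 1-bit:
2^0 + 2^2 + 2^6 + 2^10 + 2^11
= 1 + 4 + 64 + 1024 + 2048
= 3141



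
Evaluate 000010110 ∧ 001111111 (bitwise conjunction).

AND: 1 only when both bits are 1
  000010110
& 001111111
-----------
  000010110
Decimal: 22 & 127 = 22



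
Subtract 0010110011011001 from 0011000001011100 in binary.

Method 1 - Direct subtraction (column by column from the right: bit − bit − borrow-in; if negative, add 2 and borrow 1 from the next column):
borrow: 0001111100000110
        0011000001011100
-       0010110011011001
------------------------
        0000001110000011

Method 2 - Add two's complement:
Two's complement of 0010110011011001: invert → 1101001100100110, add 1 → 1101001100100111
  0011000001011100
+ 1101001100100111
------------------
 10000001110000011  (end carry out of the top bit = 1)
Discarding the end carry: 0000001110000011
Decimal check:
  0011000001011100 = 8192 + 4096 + 64 + 16 + 8 + 4 = 12380
  0010110011011001 = 8192 + 2048 + 1024 + 128 + 64 + 16 + 8 + 1 = 11481
  12380 - 11481 = 899, and 0000001110000011 = 512 + 256 + 128 + 2 + 1 = 899 ✓



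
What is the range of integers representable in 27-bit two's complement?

For 27-bit two's complement:
Minimum: -2^26 = -67108864
Maximum: 2^26 - 1 = 67108863



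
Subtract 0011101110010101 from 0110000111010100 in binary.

Method 1 - Direct subtraction (column by column from the right: bit − bit − borrow-in; if negative, add 2 and borrow 1 from the next column):
borrow: 0111110001111110
        0110000111010100
-       0011101110010101
------------------------
        0010011000111111

Method 2 - Add two's complement:
Two's complement of 0011101110010101: invert → 1100010001101010, add 1 → 1100010001101011
  0110000111010100
+ 1100010001101011
------------------
 10010011000111111  (end carry out of the top bit = 1)
Discarding the end carry: 0010011000111111
Decimal check:
  0110000111010100 = 16384 + 8192 + 256 + 128 + 64 + 16 + 4 = 25044
  0011101110010101 = 8192 + 4096 + 2048 + 512 + 256 + 128 + 16 + 4 + 1 = 15253
  25044 - 15253 = 9791, and 0010011000111111 = 8192 + 1024 + 512 + 32 + 16 + 8 + 4 + 2 + 1 = 9791 ✓



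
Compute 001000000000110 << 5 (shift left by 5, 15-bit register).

Original: 001000000000110 (decimal 4102)
Shift left by 5 positions
Append 5 zeros on the right and drop the 5 high bits that overflow the 15-bit width
Result: 000000011000000 (decimal 192)
Equivalent: 4102 << 5 = 4102 × 2^5 = 131264, truncated to 15 bits = 192



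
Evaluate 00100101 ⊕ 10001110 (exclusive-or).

XOR: 1 when bits differ
  00100101
^ 10001110
----------
  10101011
Decimal: 37 ^ 142 = 171



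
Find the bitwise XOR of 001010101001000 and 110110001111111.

XOR: 1 when bits differ
  001010101001000
^ 110110001111111
-----------------
  111100100110111
Decimal: 5448 ^ 27775 = 31031



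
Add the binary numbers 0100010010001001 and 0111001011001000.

Add column by column from the right: bit + bit + carry-in; write the sum mod 2, carry 1 when the sum is 2 or 3.
carry:  1000000100010000
        0100010010001001
+       0111001011001000
------------------------
       01011011101010001
(the carry out of the leftmost column, 0, becomes the leading bit)
Decimal check:
  0100010010001001 = 16384 + 1024 + 128 + 8 + 1 = 17545
  0111001011001000 = 16384 + 8192 + 4096 + 512 + 128 + 64 + 8 = 29384
  17545 + 29384 = 46929, and 01011011101010001 = 32768 + 8192 + 4096 + 1024 + 512 + 256 + 64 + 16 + 1 = 46929 ✓



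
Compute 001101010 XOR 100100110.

XOR: 1 when bits differ
  001101010
^ 100100110
-----------
  101001100
Decimal: 106 ^ 294 = 332



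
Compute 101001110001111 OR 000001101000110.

OR: 1 when either bit is 1
  101001110001111
| 000001101000110
-----------------
  101001111001111
Decimal: 21391 | 838 = 21455



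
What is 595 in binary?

Using repeated division by 2:
595 ÷ 2 = 297 remainder 1
297 ÷ 2 = 148 remainder 1
148 ÷ 2 = 74 remainder 0
74 ÷ 2 = 37 remainder 0
37 ÷ 2 = 18 remainder 1
18 ÷ 2 = 9 remainder 0
9 ÷ 2 = 4 remainder 1
4 ÷ 2 = 2 remainder 0
2 ÷ 2 = 1 remainder 0
1 ÷ 2 = 0 remainder 1
Reading remainders bottom to top: 1001010011



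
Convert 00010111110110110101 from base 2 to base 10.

Sum of powers of 2 for each 1-bit:
2^0 + 2^2 + 2^4 + 2^5 + 2^7 + 2^8 + 2^10 + 2^11 + 2^12 + 2^13 + 2^14 + 2^16
= 1 + 4 + 16 + 32 + 128 + 256 + 1024 + 2048 + 4096 + 8192 + 16384 + 65536
= 97717



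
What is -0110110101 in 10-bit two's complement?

Original: 0110110101
Step 1 - Invert all bits: 1001001010
Step 2 - Add 1: 1001001011
Verification: 0110110101 + 1001001011 = 10000000000; discarding the end carry (carry out of the top bit) leaves the 10-bit value 0000000000, as required for x + (-x)



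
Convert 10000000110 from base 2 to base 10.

Sum of powers of 2 for each 1-bit:
2^1 + 2^2 + 2^10
= 2 + 4 + 1024
= 1030



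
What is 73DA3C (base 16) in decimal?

Expand by place value (powers of 16):
Digit values: D = 13, A = 10, C = 12
73DA3C = 7 × 16^5 + 3 × 16^4 + 13 × 16^3 + 10 × 16^2 + 3 × 16^1 + 12 × 16^0
= 7 × 1048576 + 3 × 65536 + 13 × 4096 + 10 × 256 + 3 × 16 + 12 × 1
= 7340032 + 196608 + 53248 + 2560 + 48 + 12
= 7592508



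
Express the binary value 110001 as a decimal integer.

Sum of powers of 2 for each 1-bit:
2^0 + 2^4 + 2^5
= 1 + 16 + 32
= 49



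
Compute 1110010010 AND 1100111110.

AND: 1 only when both bits are 1
  1110010010
& 1100111110
------------
  1100010010
Decimal: 914 & 830 = 786



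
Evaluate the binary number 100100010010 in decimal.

Sum of powers of 2 for each 1-bit:
2^1 + 2^4 + 2^8 + 2^11
= 2 + 16 + 256 + 2048
= 2322



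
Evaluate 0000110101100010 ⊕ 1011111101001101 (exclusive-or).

XOR: 1 when bits differ
  0000110101100010
^ 1011111101001101
------------------
  1011001000101111
Decimal: 3426 ^ 48973 = 45615



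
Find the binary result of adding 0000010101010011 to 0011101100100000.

Add column by column from the right: bit + bit + carry-in; write the sum mod 2, carry 1 when the sum is 2 or 3.
carry:  0111111000000000
        0000010101010011
+       0011101100100000
------------------------
       00100000001110011
(the carry out of the leftmost column, 0, becomes the leading bit)
Decimal check:
  0000010101010011 = 1024 + 256 + 64 + 16 + 2 + 1 = 1363
  0011101100100000 = 8192 + 4096 + 2048 + 512 + 256 + 32 = 15136
  1363 + 15136 = 16499, and 00100000001110011 = 16384 + 64 + 32 + 16 + 2 + 1 = 16499 ✓



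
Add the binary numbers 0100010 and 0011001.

Add column by column from the right: bit + bit + carry-in; write the sum mod 2, carry 1 when the sum is 2 or 3.
carry:  0000000
        0100010
+       0011001
---------------
       00111011
(the carry out of the leftmost column, 0, becomes the leading bit)
Decimal check:
  0100010 = 32 + 2 = 34
  0011001 = 16 + 8 + 1 = 25
  34 + 25 = 59, and 00111011 = 32 + 16 + 8 + 2 + 1 = 59 ✓



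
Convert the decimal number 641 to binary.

Using repeated division by 2:
641 ÷ 2 = 320 remainder 1
320 ÷ 2 = 160 remainder 0
160 ÷ 2 = 80 remainder 0
80 ÷ 2 = 40 remainder 0
40 ÷ 2 = 20 remainder 0
20 ÷ 2 = 10 remainder 0
10 ÷ 2 = 5 remainder 0
5 ÷ 2 = 2 remainder 1
2 ÷ 2 = 1 remainder 0
1 ÷ 2 = 0 remainder 1
Reading remainders bottom to top: 1010000001



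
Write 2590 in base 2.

Using repeated division by 2:
2590 ÷ 2 = 1295 remainder 0
1295 ÷ 2 = 647 remainder 1
647 ÷ 2 = 323 remainder 1
323 ÷ 2 = 161 remainder 1
161 ÷ 2 = 80 remainder 1
80 ÷ 2 = 40 remainder 0
40 ÷ 2 = 20 remainder 0
20 ÷ 2 = 10 remainder 0
10 ÷ 2 = 5 remainder 0
5 ÷ 2 = 2 remainder 1
2 ÷ 2 = 1 remainder 0
1 ÷ 2 = 0 remainder 1
Reading remainders bottom to top: 101000011110



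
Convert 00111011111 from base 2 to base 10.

Sum of powers of 2 for each 1-bit:
2^0 + 2^1 + 2^2 + 2^3 + 2^4 + 2^6 + 2^7 + 2^8
= 1 + 2 + 4 + 8 + 16 + 64 + 128 + 256
= 479



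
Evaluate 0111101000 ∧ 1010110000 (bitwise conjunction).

AND: 1 only when both bits are 1
  0111101000
& 1010110000
------------
  0010100000
Decimal: 488 & 688 = 160



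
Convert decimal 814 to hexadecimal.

Using repeated division by 16 (digits 10–15 are A–F):
814 ÷ 16 = 50 remainder 14 (E)
50 ÷ 16 = 3 remainder 2
3 ÷ 16 = 0 remainder 3
Reading remainders bottom to top: 32E



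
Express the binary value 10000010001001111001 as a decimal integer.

Sum of powers of 2 for each 1-bit:
2^0 + 2^3 + 2^4 + 2^5 + 2^6 + 2^9 + 2^13 + 2^19
= 1 + 8 + 16 + 32 + 64 + 512 + 8192 + 524288
= 533113



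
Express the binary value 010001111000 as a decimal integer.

Sum of powers of 2 for each 1-bit:
2^3 + 2^4 + 2^5 + 2^6 + 2^10
= 8 + 16 + 32 + 64 + 1024
= 1144



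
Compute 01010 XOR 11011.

XOR: 1 when bits differ
  01010
^ 11011
-------
  10001
Decimal: 10 ^ 27 = 17



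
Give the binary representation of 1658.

Using repeated division by 2:
1658 ÷ 2 = 829 remainder 0
829 ÷ 2 = 414 remainder 1
414 ÷ 2 = 207 remainder 0
207 ÷ 2 = 103 remainder 1
103 ÷ 2 = 51 remainder 1
51 ÷ 2 = 25 remainder 1
25 ÷ 2 = 12 remainder 1
12 ÷ 2 = 6 remainder 0
6 ÷ 2 = 3 remainder 0
3 ÷ 2 = 1 remainder 1
1 ÷ 2 = 0 remainder 1
Reading remainders bottom to top: 11001111010



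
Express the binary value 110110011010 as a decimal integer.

Sum of powers of 2 for each 1-bit:
2^1 + 2^3 + 2^4 + 2^7 + 2^8 + 2^10 + 2^11
= 2 + 8 + 16 + 128 + 256 + 1024 + 2048
= 3482



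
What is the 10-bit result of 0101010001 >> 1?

Original: 0101010001 (decimal 337)
Shift right by 1 position
Drop the 1 low bit; fill with zero on the left
Result: 0010101000 (decimal 168)
Equivalent: 337 >> 1 = 337 ÷ 2^1 = 168



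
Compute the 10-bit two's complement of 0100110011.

Original: 0100110011
Step 1 - Invert all bits: 1011001100
Step 2 - Add 1: 1011001101
Verification: 0100110011 + 1011001101 = 10000000000; discarding the end carry (carry out of the top bit) leaves the 10-bit value 0000000000, as required for x + (-x)



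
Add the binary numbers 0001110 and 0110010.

Add column by column from the right: bit + bit + carry-in; write the sum mod 2, carry 1 when the sum is 2 or 3.
carry:  1111100
        0001110
+       0110010
---------------
       01000000
(the carry out of the leftmost column, 0, becomes the leading bit)
Decimal check:
  0001110 = 8 + 4 + 2 = 14
  0110010 = 32 + 16 + 2 = 50
  14 + 50 = 64, and 01000000 = 64 ✓



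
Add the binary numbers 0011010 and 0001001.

Add column by column from the right: bit + bit + carry-in; write the sum mod 2, carry 1 when the sum is 2 or 3.
carry:  0110000
        0011010
+       0001001
---------------
       00100011
(the carry out of the leftmost column, 0, becomes the leading bit)
Decimal check:
  0011010 = 16 + 8 + 2 = 26
  0001001 = 8 + 1 = 9
  26 + 9 = 35, and 00100011 = 32 + 2 + 1 = 35 ✓



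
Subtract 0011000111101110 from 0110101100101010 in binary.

Method 1 - Direct subtraction (column by column from the right: bit − bit − borrow-in; if negative, add 2 and borrow 1 from the next column):
borrow: 0110001111111000
        0110101100101010
-       0011000111101110
------------------------
        0011100100111100

Method 2 - Add two's complement:
Two's complement of 0011000111101110: invert → 1100111000010001, add 1 → 1100111000010010
  0110101100101010
+ 1100111000010010
------------------
 10011100100111100  (end carry out of the top bit = 1)
Discarding the end carry: 0011100100111100
Decimal check:
  0110101100101010 = 16384 + 8192 + 2048 + 512 + 256 + 32 + 8 + 2 = 27434
  0011000111101110 = 8192 + 4096 + 256 + 128 + 64 + 32 + 8 + 4 + 2 = 12782
  27434 - 12782 = 14652, and 0011100100111100 = 8192 + 4096 + 2048 + 256 + 32 + 16 + 8 + 4 = 14652 ✓



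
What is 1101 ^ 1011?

XOR: 1 when bits differ
  1101
^ 1011
------
  0110
Decimal: 13 ^ 11 = 6



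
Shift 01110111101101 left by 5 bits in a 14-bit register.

Original: 01110111101101 (decimal 7661)
Shift left by 5 positions
Append 5 zeros on the right and drop the 5 high bits that overflow the 14-bit width
Result: 11110110100000 (decimal 15776)
Equivalent: 7661 << 5 = 7661 × 2^5 = 245152, truncated to 14 bits = 15776



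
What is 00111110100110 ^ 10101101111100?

XOR: 1 when bits differ
  00111110100110
^ 10101101111100
----------------
  10010011011010
Decimal: 4006 ^ 11132 = 9434



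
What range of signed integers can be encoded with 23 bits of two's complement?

For 23-bit two's complement:
Minimum: -2^22 = -4194304
Maximum: 2^22 - 1 = 4194303



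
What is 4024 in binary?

Using repeated division by 2:
4024 ÷ 2 = 2012 remainder 0
2012 ÷ 2 = 1006 remainder 0
1006 ÷ 2 = 503 remainder 0
503 ÷ 2 = 251 remainder 1
251 ÷ 2 = 125 remainder 1
125 ÷ 2 = 62 remainder 1
62 ÷ 2 = 31 remainder 0
31 ÷ 2 = 15 remainder 1
15 ÷ 2 = 7 remainder 1
7 ÷ 2 = 3 remainder 1
3 ÷ 2 = 1 remainder 1
1 ÷ 2 = 0 remainder 1
Reading remainders bottom to top: 111110111000



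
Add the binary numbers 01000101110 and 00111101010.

Add column by column from the right: bit + bit + carry-in; write the sum mod 2, carry 1 when the sum is 2 or 3.
carry:  11111011100
        01000101110
+       00111101010
-------------------
       010000011000
(the carry out of the leftmost column, 0, becomes the leading bit)
Decimal check:
  01000101110 = 512 + 32 + 8 + 4 + 2 = 558
  00111101010 = 256 + 128 + 64 + 32 + 8 + 2 = 490
  558 + 490 = 1048, and 010000011000 = 1024 + 16 + 8 = 1048 ✓



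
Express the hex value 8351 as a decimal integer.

Expand by place value (powers of 16):
8351 = 8 × 16^3 + 3 × 16^2 + 5 × 16^1 + 1 × 16^0
= 8 × 4096 + 3 × 256 + 5 × 16 + 1 × 1
= 32768 + 768 + 80 + 1
= 33617



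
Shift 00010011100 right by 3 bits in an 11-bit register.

Original: 00010011100 (decimal 156)
Shift right by 3 positions
Drop the 3 low bits; fill with zeros on the left
Result: 00000010011 (decimal 19)
Equivalent: 156 >> 3 = 156 ÷ 2^3 = 19



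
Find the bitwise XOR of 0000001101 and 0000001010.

XOR: 1 when bits differ
  0000001101
^ 0000001010
------------
  0000000111
Decimal: 13 ^ 10 = 7



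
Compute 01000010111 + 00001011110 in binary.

Add column by column from the right: bit + bit + carry-in; write the sum mod 2, carry 1 when the sum is 2 or 3.
carry:  00000111100
        01000010111
+       00001011110
-------------------
       001001110101
(the carry out of the leftmost column, 0, becomes the leading bit)
Decimal check:
  01000010111 = 512 + 16 + 4 + 2 + 1 = 535
  00001011110 = 64 + 16 + 8 + 4 + 2 = 94
  535 + 94 = 629, and 001001110101 = 512 + 64 + 32 + 16 + 4 + 1 = 629 ✓



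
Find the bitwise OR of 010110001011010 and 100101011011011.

OR: 1 when either bit is 1
  010110001011010
| 100101011011011
-----------------
  110111011011011
Decimal: 11354 | 19163 = 28379



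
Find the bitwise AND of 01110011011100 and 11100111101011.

AND: 1 only when both bits are 1
  01110011011100
& 11100111101011
----------------
  01100011001000
Decimal: 7388 & 14827 = 6344



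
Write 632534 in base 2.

Using repeated division by 2:
632534 ÷ 2 = 316267 remainder 0
316267 ÷ 2 = 158133 remainder 1
158133 ÷ 2 = 79066 remainder 1
79066 ÷ 2 = 39533 remainder 0
39533 ÷ 2 = 19766 remainder 1
19766 ÷ 2 = 9883 remainder 0
9883 ÷ 2 = 4941 remainder 1
4941 ÷ 2 = 2470 remainder 1
2470 ÷ 2 = 1235 remainder 0
1235 ÷ 2 = 617 remainder 1
617 ÷ 2 = 308 remainder 1
308 ÷ 2 = 154 remainder 0
154 ÷ 2 = 77 remainder 0
77 ÷ 2 = 38 remainder 1
38 ÷ 2 = 19 remainder 0
19 ÷ 2 = 9 remainder 1
9 ÷ 2 = 4 remainder 1
4 ÷ 2 = 2 remainder 0
2 ÷ 2 = 1 remainder 0
1 ÷ 2 = 0 remainder 1
Reading remainders bottom to top: 10011010011011010110



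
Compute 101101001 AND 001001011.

AND: 1 only when both bits are 1
  101101001
& 001001011
-----------
  001001001
Decimal: 361 & 75 = 73



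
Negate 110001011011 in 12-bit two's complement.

Original (sign bit 1, negative): 110001011011
Step 1 - Invert all bits: 001110100100
Step 2 - Add 1: 001110100101
Verification: 110001011011 + 001110100101 = 1000000000000; discarding the end carry (carry out of the top bit) leaves the 12-bit value 000000000000, as required for x + (-x)



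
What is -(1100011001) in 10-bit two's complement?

Original (sign bit 1, negative): 1100011001
Step 1 - Invert all bits: 0011100110
Step 2 - Add 1: 0011100111
Verification: 1100011001 + 0011100111 = 10000000000; discarding the end carry (carry out of the top bit) leaves the 10-bit value 0000000000, as required for x + (-x)



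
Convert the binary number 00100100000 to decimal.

Sum of powers of 2 for each 1-bit:
2^5 + 2^8
= 32 + 256
= 288



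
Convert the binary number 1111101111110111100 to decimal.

Sum of powers of 2 for each 1-bit:
2^2 + 2^3 + 2^4 + 2^5 + 2^7 + 2^8 + 2^9 + 2^10 + 2^11 + 2^12 + 2^14 + 2^15 + 2^16 + 2^17 + 2^18
= 4 + 8 + 16 + 32 + 128 + 256 + 512 + 1024 + 2048 + 4096 + 16384 + 32768 + 65536 + 131072 + 262144
= 516028



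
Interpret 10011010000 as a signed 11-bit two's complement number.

Binary: 10011010000
Sign bit: 1 (negative)
Invert: 01100101111
Add 1:  01100110000
Magnitude: 01100110000 = 512 + 256 + 32 + 16 = 816
Value: -816



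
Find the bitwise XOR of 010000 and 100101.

XOR: 1 when bits differ
  010000
^ 100101
--------
  110101
Decimal: 16 ^ 37 = 53



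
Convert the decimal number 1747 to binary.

Using repeated division by 2:
1747 ÷ 2 = 873 remainder 1
873 ÷ 2 = 436 remainder 1
436 ÷ 2 = 218 remainder 0
218 ÷ 2 = 109 remainder 0
109 ÷ 2 = 54 remainder 1
54 ÷ 2 = 27 remainder 0
27 ÷ 2 = 13 remainder 1
13 ÷ 2 = 6 remainder 1
6 ÷ 2 = 3 remainder 0
3 ÷ 2 = 1 remainder 1
1 ÷ 2 = 0 remainder 1
Reading remainders bottom to top: 11011010011



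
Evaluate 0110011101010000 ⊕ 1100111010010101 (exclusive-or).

XOR: 1 when bits differ
  0110011101010000
^ 1100111010010101
------------------
  1010100111000101
Decimal: 26448 ^ 52885 = 43461



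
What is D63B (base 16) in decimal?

Expand by place value (powers of 16):
Digit values: D = 13, B = 11
D63B = 13 × 16^3 + 6 × 16^2 + 3 × 16^1 + 11 × 16^0
= 13 × 4096 + 6 × 256 + 3 × 16 + 11 × 1
= 53248 + 1536 + 48 + 11
= 54843



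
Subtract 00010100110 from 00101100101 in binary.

Method 1 - Direct subtraction (column by column from the right: bit − bit − borrow-in; if negative, add 2 and borrow 1 from the next column):
borrow: 00101111100
        00101100101
-       00010100110
-------------------
        00010111111

Method 2 - Add two's complement:
Two's complement of 00010100110: invert → 11101011001, add 1 → 11101011010
  00101100101
+ 11101011010
-------------
 100010111111  (end carry out of the top bit = 1)
Discarding the end carry: 00010111111
Decimal check:
  00101100101 = 256 + 64 + 32 + 4 + 1 = 357
  00010100110 = 128 + 32 + 4 + 2 = 166
  357 - 166 = 191, and 00010111111 = 128 + 32 + 16 + 8 + 4 + 2 + 1 = 191 ✓



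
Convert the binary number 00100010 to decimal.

Sum of powers of 2 for each 1-bit:
2^1 + 2^5
= 2 + 32
= 34



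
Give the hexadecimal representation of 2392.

Using repeated division by 16 (digits 10–15 are A–F):
2392 ÷ 16 = 149 remainder 8
149 ÷ 16 = 9 remainder 5
9 ÷ 16 = 0 remainder 9
Reading remainders bottom to top: 958



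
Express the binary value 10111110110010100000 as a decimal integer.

Sum of powers of 2 for each 1-bit:
2^5 + 2^7 + 2^10 + 2^11 + 2^13 + 2^14 + 2^15 + 2^16 + 2^17 + 2^19
= 32 + 128 + 1024 + 2048 + 8192 + 16384 + 32768 + 65536 + 131072 + 524288
= 781472



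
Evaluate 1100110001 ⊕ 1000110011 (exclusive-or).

XOR: 1 when bits differ
  1100110001
^ 1000110011
------------
  0100000010
Decimal: 817 ^ 563 = 258



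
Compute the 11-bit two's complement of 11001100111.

Original (sign bit 1, negative): 11001100111
Step 1 - Invert all bits: 00110011000
Step 2 - Add 1: 00110011001
Verification: 11001100111 + 00110011001 = 100000000000; discarding the end carry (carry out of the top bit) leaves the 11-bit value 00000000000, as required for x + (-x)



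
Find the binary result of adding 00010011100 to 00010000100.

Add column by column from the right: bit + bit + carry-in; write the sum mod 2, carry 1 when the sum is 2 or 3.
carry:  00100111000
        00010011100
+       00010000100
-------------------
       000100100000
(the carry out of the leftmost column, 0, becomes the leading bit)
Decimal check:
  00010011100 = 128 + 16 + 8 + 4 = 156
  00010000100 = 128 + 4 = 132
  156 + 132 = 288, and 000100100000 = 256 + 32 = 288 ✓



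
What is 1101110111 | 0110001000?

OR: 1 when either bit is 1
  1101110111
| 0110001000
------------
  1111111111
Decimal: 887 | 392 = 1023



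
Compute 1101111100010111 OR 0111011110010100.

OR: 1 when either bit is 1
  1101111100010111
| 0111011110010100
------------------
  1111111110010111
Decimal: 57111 | 30612 = 65431



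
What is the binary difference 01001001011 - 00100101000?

Method 1 - Direct subtraction (column by column from the right: bit − bit − borrow-in; if negative, add 2 and borrow 1 from the next column):
borrow: 01001000000
        01001001011
-       00100101000
-------------------
        00100100011

Method 2 - Add two's complement:
Two's complement of 00100101000: invert → 11011010111, add 1 → 11011011000
  01001001011
+ 11011011000
-------------
 100100100011  (end carry out of the top bit = 1)
Discarding the end carry: 00100100011
Decimal check:
  01001001011 = 512 + 64 + 8 + 2 + 1 = 587
  00100101000 = 256 + 32 + 8 = 296
  587 - 296 = 291, and 00100100011 = 256 + 32 + 2 + 1 = 291 ✓



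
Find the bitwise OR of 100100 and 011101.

OR: 1 when either bit is 1
  100100
| 011101
--------
  111101
Decimal: 36 | 29 = 61



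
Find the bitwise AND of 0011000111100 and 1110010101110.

AND: 1 only when both bits are 1
  0011000111100
& 1110010101110
---------------
  0010000101100
Decimal: 1596 & 7342 = 1068



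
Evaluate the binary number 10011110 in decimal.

Sum of powers of 2 for each 1-bit:
2^1 + 2^2 + 2^3 + 2^4 + 2^7
= 2 + 4 + 8 + 16 + 128
= 158



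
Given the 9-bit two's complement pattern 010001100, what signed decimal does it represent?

Binary: 010001100
Sign bit: 0 (non-negative)
Read directly as an unsigned value:
010001100 = 128 + 8 + 4 = 140
Value: 140



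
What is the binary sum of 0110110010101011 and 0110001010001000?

Add column by column from the right: bit + bit + carry-in; write the sum mod 2, carry 1 when the sum is 2 or 3.
carry:  1100000100010000
        0110110010101011
+       0110001010001000
------------------------
       01100111100110011
(the carry out of the leftmost column, 0, becomes the leading bit)
Decimal check:
  0110110010101011 = 16384 + 8192 + 2048 + 1024 + 128 + 32 + 8 + 2 + 1 = 27819
  0110001010001000 = 16384 + 8192 + 512 + 128 + 8 = 25224
  27819 + 25224 = 53043, and 01100111100110011 = 32768 + 16384 + 2048 + 1024 + 512 + 256 + 32 + 16 + 2 + 1 = 53043 ✓



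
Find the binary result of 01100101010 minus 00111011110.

Method 1 - Direct subtraction (column by column from the right: bit − bit − borrow-in; if negative, add 2 and borrow 1 from the next column):
borrow: 01110111000
        01100101010
-       00111011110
-------------------
        00101001100

Method 2 - Add two's complement:
Two's complement of 00111011110: invert → 11000100001, add 1 → 11000100010
  01100101010
+ 11000100010
-------------
 100101001100  (end carry out of the top bit = 1)
Discarding the end carry: 00101001100
Decimal check:
  01100101010 = 512 + 256 + 32 + 8 + 2 = 810
  00111011110 = 256 + 128 + 64 + 16 + 8 + 4 + 2 = 478
  810 - 478 = 332, and 00101001100 = 256 + 64 + 8 + 4 = 332 ✓



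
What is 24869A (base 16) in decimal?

Expand by place value (powers of 16):
Digit values: A = 10
24869A = 2 × 16^5 + 4 × 16^4 + 8 × 16^3 + 6 × 16^2 + 9 × 16^1 + 10 × 16^0
= 2 × 1048576 + 4 × 65536 + 8 × 4096 + 6 × 256 + 9 × 16 + 10 × 1
= 2097152 + 262144 + 32768 + 1536 + 144 + 10
= 2393754

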